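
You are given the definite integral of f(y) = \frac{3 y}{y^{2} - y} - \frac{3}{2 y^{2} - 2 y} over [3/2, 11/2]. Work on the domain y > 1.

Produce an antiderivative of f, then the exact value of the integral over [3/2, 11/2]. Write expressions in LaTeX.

The denominator factors as 2 y \left(y - 1\right); partial fractions split f into directly integrable pieces: \frac{3}{2 \left(y - 1\right)} + \frac{3}{2 y}.
F(y) = \frac{3 \log{\left(y^{2} - y \right)}}{2} is an antiderivative of f.
Check: d/dy[\frac{3 \log{\left(y^{2} - y \right)}}{2}] = \frac{6 y - 3}{2 y^{2} - 2 y}, which equals f(y).
F(11/2) = \frac{3 \log{\left(\frac{99}{4} \right)}}{2}; F(3/2) = \frac{3 \log{\left(\frac{3}{4} \right)}}{2}.
Integral = F(11/2) - F(3/2) = - \frac{3 \log{\left(\frac{3}{4} \right)}}{2} + \frac{3 \log{\left(\frac{99}{4} \right)}}{2}.

Antiderivative: F(y) = \frac{3 \log{\left(y^{2} - y \right)}}{2}; value = - \frac{3 \log{\left(\frac{3}{4} \right)}}{2} + \frac{3 \log{\left(\frac{99}{4} \right)}}{2}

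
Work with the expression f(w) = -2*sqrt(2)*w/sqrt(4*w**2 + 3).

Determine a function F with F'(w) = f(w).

An antiderivative is F(w) = -sqrt(2)*sqrt(4*w**2 + 3)/2.

f matches the chain-rule pattern g'(h)*h' with inner function h(w) = 2*w**2 + 3/2; substituting u = h(w) collapses the integral.
Check: d/dw[-sqrt(2)*sqrt(4*w**2 + 3)/2] = -2*sqrt(2)*w/sqrt(4*w**2 + 3) = f(w).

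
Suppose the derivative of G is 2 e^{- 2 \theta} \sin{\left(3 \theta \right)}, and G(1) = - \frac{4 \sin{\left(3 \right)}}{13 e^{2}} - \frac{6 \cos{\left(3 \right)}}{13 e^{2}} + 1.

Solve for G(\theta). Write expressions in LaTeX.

G(\theta) = 1 - \frac{4 e^{- 2 \theta} \sin{\left(3 \theta \right)}}{13} - \frac{6 e^{- 2 \theta} \cos{\left(3 \theta \right)}}{13}

Check a candidate G(\theta) by differentiating: d/d\theta[G] must match the given G'(\theta).
A general antiderivative is - \frac{4 e^{- 2 \theta} \sin{\left(3 \theta \right)}}{13} - \frac{6 e^{- 2 \theta} \cos{\left(3 \theta \right)}}{13} + C.
The condition gives C = - \frac{4 \sin{\left(3 \right)}}{13 e^{2}} - \frac{6 \cos{\left(3 \right)}}{13 e^{2}} + 1 - (- \frac{4 \sin{\left(3 \right)}}{13 e^{2}} - \frac{6 \cos{\left(3 \right)}}{13 e^{2}}) = 1.
So G(\theta) = 1 - \frac{4 e^{- 2 \theta} \sin{\left(3 \theta \right)}}{13} - \frac{6 e^{- 2 \theta} \cos{\left(3 \theta \right)}}{13}.
Check: d/d\theta[1 - \frac{4 e^{- 2 \theta} \sin{\left(3 \theta \right)}}{13} - \frac{6 e^{- 2 \theta} \cos{\left(3 \theta \right)}}{13}] = 2 e^{- 2 \theta} \sin{\left(3 \theta \right)} = G'(\theta).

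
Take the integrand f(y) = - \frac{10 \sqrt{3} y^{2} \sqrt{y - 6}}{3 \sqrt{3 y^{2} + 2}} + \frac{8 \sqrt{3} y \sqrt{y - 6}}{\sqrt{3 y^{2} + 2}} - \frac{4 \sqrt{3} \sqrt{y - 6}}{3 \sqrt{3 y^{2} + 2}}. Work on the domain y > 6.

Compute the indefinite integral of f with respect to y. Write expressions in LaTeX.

F(y) = \frac{\sqrt{3} \left(- 4 y \sqrt{y - 6} \sqrt{3 y^{2} + 2} + 24 \sqrt{y - 6} \sqrt{3 y^{2} + 2}\right)}{9} + C

f has the shape u'v + uv' for u = - \frac{4 \left(y - 6\right)^{\frac{3}{2}}}{3} and v = \sqrt{y^{2} + \frac{2}{3}} — it is the derivative of the product u*v.
Check: d/dy[\frac{\sqrt{3} \left(- 4 y \sqrt{y - 6} \sqrt{3 y^{2} + 2} + 24 \sqrt{y - 6} \sqrt{3 y^{2} + 2}\right)}{9}] = \frac{- 10 \sqrt{3} y^{3} + 84 \sqrt{3} y^{2} - 148 \sqrt{3} y + 24 \sqrt{3}}{3 \sqrt{y - 6} \sqrt{3 y^{2} + 2}}, which equals f(y).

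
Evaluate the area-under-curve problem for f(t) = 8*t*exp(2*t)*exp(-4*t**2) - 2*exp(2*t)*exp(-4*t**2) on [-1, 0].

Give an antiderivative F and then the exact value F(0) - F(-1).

Antiderivative: F(t) = -exp(2*t)*exp(-4*t**2); value = -1 + exp(-6)

f matches the chain-rule pattern g'(h)*h' with inner function h(t) = -4*t**2 + 2*t; substituting u = h(t) collapses the integral.
F(t) = -exp(2*t)*exp(-4*t**2) is an antiderivative of f.
Check: d/dt[-exp(2*t)*exp(-4*t**2)] = (8*t*exp(2*t) - 2*exp(2*t))*exp(-4*t**2), which equals f(t).
F(0) = -1; F(-1) = -exp(-6).
Integral = F(0) - F(-1) = -1 + exp(-6).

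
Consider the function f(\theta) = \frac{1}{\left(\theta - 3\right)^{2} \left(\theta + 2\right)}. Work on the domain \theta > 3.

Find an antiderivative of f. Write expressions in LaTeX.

An antiderivative is F(\theta) = \frac{- \theta \log{\left(\theta - 3 \right)} + \theta \log{\left(\theta + 2 \right)} + 3 \log{\left(\theta - 3 \right)} - 3 \log{\left(\theta + 2 \right)} - 5}{25 \theta - 75}.

The denominator factors as \left(\theta - 3\right)^{2} \left(\theta + 2\right); partial fractions split f into directly integrable pieces: \frac{1}{25 \left(\theta + 2\right)} - \frac{1}{25 \left(\theta - 3\right)} + \frac{1}{5 \left(\theta - 3\right)^{2}}.
Check: d/d\theta[\frac{- \theta \log{\left(\theta - 3 \right)} + \theta \log{\left(\theta + 2 \right)} + 3 \log{\left(\theta - 3 \right)} - 3 \log{\left(\theta + 2 \right)} - 5}{25 \theta - 75}] = \frac{1}{\theta^{3} - 4 \theta^{2} - 3 \theta + 18}, which equals f(\theta).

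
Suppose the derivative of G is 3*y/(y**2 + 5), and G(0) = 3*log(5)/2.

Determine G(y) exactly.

G(y) = 3*log(y**2 + 5)/2

G'(y) matches the chain-rule pattern g'(h)*h' with inner function h(y) = y**2 + 5; substituting u = h(y) collapses the integral.
A general antiderivative is 3*log(y**2 + 5)/2 + C.
The condition gives C = 3*log(5)/2 - (3*log(5)/2) = 0.
So G(y) = 3*log(y**2 + 5)/2.
Check: d/dy[3*log(y**2 + 5)/2] = 3*y/(y**2 + 5) = G'(y).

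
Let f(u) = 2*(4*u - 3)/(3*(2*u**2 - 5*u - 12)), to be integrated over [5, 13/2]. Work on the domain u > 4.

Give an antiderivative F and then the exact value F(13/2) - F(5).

Antiderivative: F(u) = 26*log(u - 4)/33 + 6*log(u + 3/2)/11; value = -6*log(13/2)/11 + 26*log(5/2)/33 + 6*log(8)/11

The denominator factors as 3*(u - 4)*(2*u + 3); partial fractions split f into directly integrable pieces: 12/(11*(2*u + 3)) + 26/(33*(u - 4)).
F(u) = 26*log(u - 4)/33 + 6*log(u + 3/2)/11 is an antiderivative of f.
Check: d/du[26*log(u - 4)/33 + 6*log(u + 3/2)/11] = (8*u - 6)/(6*u**2 - 15*u - 36), which equals f(u).
F(13/2) = 26*log(5/2)/33 + 6*log(8)/11; F(5) = 6*log(13/2)/11.
Integral = F(13/2) - F(5) = -6*log(13/2)/11 + 26*log(5/2)/33 + 6*log(8)/11.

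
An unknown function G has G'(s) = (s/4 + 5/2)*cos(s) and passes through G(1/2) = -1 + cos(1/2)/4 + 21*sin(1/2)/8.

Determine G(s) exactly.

G(s) = s*sin(s)/4 + 5*sin(s)/2 + cos(s)/4 - 1

Since d/ds undoes antidifferentiation here, G(s) must give back the stated G'(s).
A general antiderivative is s*sin(s)/4 + 5*sin(s)/2 + cos(s)/4 + C.
The condition gives C = -1 + cos(1/2)/4 + 21*sin(1/2)/8 - (cos(1/2)/4 + 21*sin(1/2)/8) = -1.
So G(s) = s*sin(s)/4 + 5*sin(s)/2 + cos(s)/4 - 1.
Check: d/ds[s*sin(s)/4 + 5*sin(s)/2 + cos(s)/4 - 1] = s*cos(s)/4 + 5*cos(s)/2, which equals G'(s).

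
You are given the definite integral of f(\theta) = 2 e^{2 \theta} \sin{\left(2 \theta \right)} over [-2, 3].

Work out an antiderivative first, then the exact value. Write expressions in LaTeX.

Antiderivative: F(\theta) = \frac{e^{2 \theta} \sin{\left(2 \theta \right)}}{2} - \frac{e^{2 \theta} \cos{\left(2 \theta \right)}}{2}; value = - \frac{e^{6} \cos{\left(6 \right)}}{2} + \frac{e^{6} \sin{\left(6 \right)}}{2} + \frac{\sin{\left(4 \right)}}{2 e^{4}} + \frac{\cos{\left(4 \right)}}{2 e^{4}}

Whatever form F(\theta) takes, F'(\theta) = f(\theta) is non-negotiable.
F(\theta) = \frac{e^{2 \theta} \sin{\left(2 \theta \right)}}{2} - \frac{e^{2 \theta} \cos{\left(2 \theta \right)}}{2} is an antiderivative of f.
Check: d/d\theta[\frac{e^{2 \theta} \sin{\left(2 \theta \right)}}{2} - \frac{e^{2 \theta} \cos{\left(2 \theta \right)}}{2}] = 2 e^{2 \theta} \sin{\left(2 \theta \right)} = f(\theta).
F(3) = - \frac{e^{6} \cos{\left(6 \right)}}{2} + \frac{e^{6} \sin{\left(6 \right)}}{2}; F(-2) = - \frac{\cos{\left(4 \right)}}{2 e^{4}} - \frac{\sin{\left(4 \right)}}{2 e^{4}}.
Integral = F(3) - F(-2) = - \frac{e^{6} \cos{\left(6 \right)}}{2} + \frac{e^{6} \sin{\left(6 \right)}}{2} + \frac{\sin{\left(4 \right)}}{2 e^{4}} + \frac{\cos{\left(4 \right)}}{2 e^{4}}.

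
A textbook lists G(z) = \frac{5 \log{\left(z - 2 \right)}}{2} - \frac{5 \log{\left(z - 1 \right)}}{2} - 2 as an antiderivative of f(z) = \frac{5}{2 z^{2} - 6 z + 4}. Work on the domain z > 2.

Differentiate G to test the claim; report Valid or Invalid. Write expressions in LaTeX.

d/dz[G] = \frac{5}{2 z^{2} - 6 z + 4}
This equals f(z) exactly, so the claim holds.

Valid. The derivative of G reproduces f.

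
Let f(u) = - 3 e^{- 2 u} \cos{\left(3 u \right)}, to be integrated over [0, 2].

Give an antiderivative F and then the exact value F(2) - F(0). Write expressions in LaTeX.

Antiderivative: F(u) = \frac{3 \left(- 3 \sin{\left(3 u \right)} + 2 \cos{\left(3 u \right)}\right) e^{- 2 u}}{13}; value = - \frac{6}{13} - \frac{9 \sin{\left(6 \right)}}{13 e^{4}} + \frac{6 \cos{\left(6 \right)}}{13 e^{4}}

A first test for any F(u): its u-derivative must equal f(u) identically.
F(u) = \frac{3 \left(- 3 \sin{\left(3 u \right)} + 2 \cos{\left(3 u \right)}\right) e^{- 2 u}}{13} is an antiderivative of f.
Check: d/du[\frac{3 \left(- 3 \sin{\left(3 u \right)} + 2 \cos{\left(3 u \right)}\right) e^{- 2 u}}{13}] = - 3 e^{- 2 u} \cos{\left(3 u \right)} = f(u).
F(2) = - \frac{9 \sin{\left(6 \right)}}{13 e^{4}} + \frac{6 \cos{\left(6 \right)}}{13 e^{4}}; F(0) = \frac{6}{13}.
Integral = F(2) - F(0) = - \frac{6}{13} - \frac{9 \sin{\left(6 \right)}}{13 e^{4}} + \frac{6 \cos{\left(6 \right)}}{13 e^{4}}.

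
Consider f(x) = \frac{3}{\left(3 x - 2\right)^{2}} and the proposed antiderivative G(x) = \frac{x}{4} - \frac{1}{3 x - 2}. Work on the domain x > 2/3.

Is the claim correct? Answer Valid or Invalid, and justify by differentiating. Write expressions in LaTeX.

Invalid: d/dx[G] - f = \frac{1}{4}, which is not 0.

d/dx[G] = \frac{9 x^{2} - 12 x + 16}{36 x^{2} - 48 x + 16}
d/dx[G] - f(x) = \frac{1}{4} != 0.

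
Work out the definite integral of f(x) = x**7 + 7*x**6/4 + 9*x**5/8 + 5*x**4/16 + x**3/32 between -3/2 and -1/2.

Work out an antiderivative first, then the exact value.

f matches the chain-rule pattern g'(h)*h' with inner function h(x) = -x**2/2 - x/4; substituting u = h(x) collapses the integral.
F(x) = x**4*(-2*x - 1)**4/128 is an antiderivative of f.
Check: d/dx[x**4*(-2*x - 1)**4/128] = x**7 + 7*x**6/4 + 9*x**5/8 + 5*x**4/16 + x**3/32 = f(x).
F(-1/2) = 0; F(-3/2) = 81/128.
Integral = F(-1/2) - F(-3/2) = -81/128.

Antiderivative: F(x) = x**4*(-2*x - 1)**4/128; value = -81/128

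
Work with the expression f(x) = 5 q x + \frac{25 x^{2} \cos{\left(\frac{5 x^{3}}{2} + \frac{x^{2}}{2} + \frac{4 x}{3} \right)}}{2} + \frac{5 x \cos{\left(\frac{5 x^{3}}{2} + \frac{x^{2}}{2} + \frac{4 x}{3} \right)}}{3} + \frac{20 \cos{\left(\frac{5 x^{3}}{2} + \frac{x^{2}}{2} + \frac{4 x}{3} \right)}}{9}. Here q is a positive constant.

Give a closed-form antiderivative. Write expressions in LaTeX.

An antiderivative is F(x) = \frac{5 \left(3 q x^{2} + 2 \sin{\left(\frac{5 x^{3}}{2} + \frac{x^{2}}{2} + \frac{4 x}{3} \right)}\right)}{6}.

Integrate term by term and add the pieces.
Check: d/dx[\frac{5 \left(3 q x^{2} + 2 \sin{\left(\frac{5 x^{3}}{2} + \frac{x^{2}}{2} + \frac{4 x}{3} \right)}\right)}{6}] = 5 q x + \frac{25 x^{2} \cos{\left(\frac{5 x^{3}}{2} + \frac{x^{2}}{2} + \frac{4 x}{3} \right)}}{2} + \frac{5 x \cos{\left(\frac{5 x^{3}}{2} + \frac{x^{2}}{2} + \frac{4 x}{3} \right)}}{3} + \frac{20 \cos{\left(\frac{5 x^{3}}{2} + \frac{x^{2}}{2} + \frac{4 x}{3} \right)}}{9} = f(x).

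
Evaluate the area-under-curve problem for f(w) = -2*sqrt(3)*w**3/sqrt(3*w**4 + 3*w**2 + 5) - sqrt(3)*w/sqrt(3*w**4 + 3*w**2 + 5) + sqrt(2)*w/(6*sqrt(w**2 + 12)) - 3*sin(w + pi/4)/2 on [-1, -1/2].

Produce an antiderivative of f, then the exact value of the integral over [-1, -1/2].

Antiderivative: F(w) = sqrt(w**2/2 + 6)/3 - sqrt(w**4 + w**2 + 5/3) + 3*cos(w + pi/4)/2; value = -3*sin(pi/4 + 1)/2 - sqrt(285)/12 - sqrt(26)/6 + 7*sqrt(2)/12 + 3*sin(1/2 + pi/4)/2 + sqrt(33)/3

Integrate term by term and add the pieces.
F(w) = sqrt(w**2/2 + 6)/3 - sqrt(w**4 + w**2 + 5/3) + 3*cos(w + pi/4)/2 is an antiderivative of f.
Check: d/dw[sqrt(w**2/2 + 6)/3 - sqrt(w**4 + w**2 + 5/3) + 3*cos(w + pi/4)/2] = (-12*sqrt(3)*w**3*sqrt(w**2 + 12) - 6*sqrt(3)*w*sqrt(w**2 + 12) + sqrt(2)*w*sqrt(3*w**4 + 3*w**2 + 5) - 9*sqrt(w**2 + 12)*sqrt(3*w**4 + 3*w**2 + 5)*sin(w + pi/4))/(6*sqrt(w**2 + 12)*sqrt(3*w**4 + 3*w**2 + 5)), which equals f(w).
F(-1/2) = -sqrt(285)/12 + 7*sqrt(2)/12 + 3*sin(1/2 + pi/4)/2; F(-1) = -sqrt(33)/3 + sqrt(26)/6 + 3*sin(pi/4 + 1)/2.
Integral = F(-1/2) - F(-1) = -3*sin(pi/4 + 1)/2 - sqrt(285)/12 - sqrt(26)/6 + 7*sqrt(2)/12 + 3*sin(1/2 + pi/4)/2 + sqrt(33)/3.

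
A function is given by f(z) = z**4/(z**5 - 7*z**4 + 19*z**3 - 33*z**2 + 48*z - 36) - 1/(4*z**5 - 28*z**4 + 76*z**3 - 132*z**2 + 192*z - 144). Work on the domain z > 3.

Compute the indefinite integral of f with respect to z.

Factor the denominator (4*(z - 3)*(z - 2)**2*(z**2 + 3)) and decompose: f = -5*(13*z - 9)/(336*(z**2 + 3)) - 155/(28*(z - 2)) - 9/(4*(z - 2)**2) + 323/(48*(z - 3)); each piece integrates to a log, atan, or power term.
Check: d/dz[323*log(z - 3)/48 - 155*log(z - 2)/28 - 65*log(z**2 + 3)/672 + 5*sqrt(3)*atan(sqrt(3)*z/3)/112 + 9/(4*z - 8)] = (4*z**4 - 1)/(4*z**5 - 28*z**4 + 76*z**3 - 132*z**2 + 192*z - 144), which equals f(z).

F(z) = 323*log(z - 3)/48 - 155*log(z - 2)/28 - 65*log(z**2 + 3)/672 + 5*sqrt(3)*atan(sqrt(3)*z/3)/112 + 9/(4*z - 8) + C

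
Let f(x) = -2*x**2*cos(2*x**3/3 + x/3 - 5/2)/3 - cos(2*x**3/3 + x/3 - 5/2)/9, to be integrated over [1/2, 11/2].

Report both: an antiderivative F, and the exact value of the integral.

Antiderivative: F(x) = -sin(2*x**3/3 + x/3 - 5/2)/3; value = -sin(9/4)/3 - sin(441/4)/3

f matches the chain-rule pattern g'(h)*h' with inner function h(x) = 2*x**3/3 + x/3 - 5/2; substituting u = h(x) collapses the integral.
F(x) = -sin(2*x**3/3 + x/3 - 5/2)/3 is an antiderivative of f.
Check: d/dx[-sin(2*x**3/3 + x/3 - 5/2)/3] = -2*x**2*cos(2*x**3/3 + x/3 - 5/2)/3 - cos(2*x**3/3 + x/3 - 5/2)/9 = f(x).
F(11/2) = -sin(441/4)/3; F(1/2) = sin(9/4)/3.
Integral = F(11/2) - F(1/2) = -sin(9/4)/3 - sin(441/4)/3.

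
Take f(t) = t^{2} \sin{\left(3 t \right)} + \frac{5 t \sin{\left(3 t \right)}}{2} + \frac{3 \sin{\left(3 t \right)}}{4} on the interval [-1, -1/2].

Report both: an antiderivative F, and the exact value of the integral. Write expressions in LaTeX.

Antiderivative: F(t) = - \frac{t^{2} \cos{\left(3 t \right)}}{3} + \frac{2 t \sin{\left(3 t \right)}}{9} - \frac{5 t \cos{\left(3 t \right)}}{6} + \frac{5 \sin{\left(3 t \right)}}{18} - \frac{19 \cos{\left(3 t \right)}}{108}; value = - \frac{\sin{\left(\frac{3}{2} \right)}}{6} + \frac{\sin{\left(3 \right)}}{18} + \frac{17 \cos{\left(\frac{3}{2} \right)}}{108} - \frac{35 \cos{\left(3 \right)}}{108}

Integrate term by term and add the pieces.
F(t) = - \frac{t^{2} \cos{\left(3 t \right)}}{3} + \frac{2 t \sin{\left(3 t \right)}}{9} - \frac{5 t \cos{\left(3 t \right)}}{6} + \frac{5 \sin{\left(3 t \right)}}{18} - \frac{19 \cos{\left(3 t \right)}}{108} is an antiderivative of f.
Check: d/dt[- \frac{t^{2} \cos{\left(3 t \right)}}{3} + \frac{2 t \sin{\left(3 t \right)}}{9} - \frac{5 t \cos{\left(3 t \right)}}{6} + \frac{5 \sin{\left(3 t \right)}}{18} - \frac{19 \cos{\left(3 t \right)}}{108}] = t^{2} \sin{\left(3 t \right)} + \frac{5 t \sin{\left(3 t \right)}}{2} + \frac{3 \sin{\left(3 t \right)}}{4} = f(t).
F(-1/2) = - \frac{\sin{\left(\frac{3}{2} \right)}}{6} + \frac{17 \cos{\left(\frac{3}{2} \right)}}{108}; F(-1) = \frac{35 \cos{\left(3 \right)}}{108} - \frac{\sin{\left(3 \right)}}{18}.
Integral = F(-1/2) - F(-1) = - \frac{\sin{\left(\frac{3}{2} \right)}}{6} + \frac{\sin{\left(3 \right)}}{18} + \frac{17 \cos{\left(\frac{3}{2} \right)}}{108} - \frac{35 \cos{\left(3 \right)}}{108}.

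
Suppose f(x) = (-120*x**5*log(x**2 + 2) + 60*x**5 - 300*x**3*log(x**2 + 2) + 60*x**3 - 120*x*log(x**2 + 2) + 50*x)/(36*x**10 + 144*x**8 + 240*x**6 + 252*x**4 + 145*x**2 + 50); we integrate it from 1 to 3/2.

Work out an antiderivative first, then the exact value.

Antiderivative: F(x) = 5*log(x**2 + 2)/(6*x**4 + 6*x**2 + 5); value = -5*log(3)/17 + 40*log(17/4)/391

Recognize the product-rule pattern: f = u'v + uv' with u = 5/(3*(2*x**4 + 2*x**2 + 5/3)), v = log(x**2 + 2), so integration by parts undoes it.
F(x) = 5*log(x**2 + 2)/(6*x**4 + 6*x**2 + 5) is an antiderivative of f.
Check: d/dx[5*log(x**2 + 2)/(6*x**4 + 6*x**2 + 5)] = (-120*x**5*log(x**2 + 2) + 60*x**5 - 300*x**3*log(x**2 + 2) + 60*x**3 - 120*x*log(x**2 + 2) + 50*x)/(36*x**10 + 144*x**8 + 240*x**6 + 252*x**4 + 145*x**2 + 50) = f(x).
F(3/2) = 40*log(17/4)/391; F(1) = 5*log(3)/17.
Integral = F(3/2) - F(1) = -5*log(3)/17 + 40*log(17/4)/391.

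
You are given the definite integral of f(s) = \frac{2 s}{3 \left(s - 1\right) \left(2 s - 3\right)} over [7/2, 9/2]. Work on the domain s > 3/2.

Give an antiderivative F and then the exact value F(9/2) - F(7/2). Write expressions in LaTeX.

Factor the denominator (3 \left(s - 1\right) \left(2 s - 3\right)) and decompose: f = \frac{2}{2 s - 3} - \frac{2}{3 \left(s - 1\right)}; each piece integrates to a log, atan, or power term.
F(s) = - \frac{- 3 \log{\left(s - \frac{3}{2} \right)} + 2 \log{\left(s - 1 \right)}}{3} is an antiderivative of f.
Check: d/ds[- \frac{- 3 \log{\left(s - \frac{3}{2} \right)} + 2 \log{\left(s - 1 \right)}}{3}] = \frac{2 s}{6 s^{2} - 15 s + 9}, which equals f(s).
F(9/2) = - \frac{2 \log{\left(\frac{7}{2} \right)}}{3} + \log{\left(3 \right)}; F(7/2) = - \frac{2 \log{\left(\frac{5}{2} \right)}}{3} + \log{\left(2 \right)}.
Integral = F(9/2) - F(7/2) = - \frac{2 \log{\left(\frac{7}{2} \right)}}{3} - \log{\left(2 \right)} + \frac{2 \log{\left(\frac{5}{2} \right)}}{3} + \log{\left(3 \right)}.

Antiderivative: F(s) = - \frac{- 3 \log{\left(s - \frac{3}{2} \right)} + 2 \log{\left(s - 1 \right)}}{3}; value = - \frac{2 \log{\left(\frac{7}{2} \right)}}{3} - \log{\left(2 \right)} + \frac{2 \log{\left(\frac{5}{2} \right)}}{3} + \log{\left(3 \right)}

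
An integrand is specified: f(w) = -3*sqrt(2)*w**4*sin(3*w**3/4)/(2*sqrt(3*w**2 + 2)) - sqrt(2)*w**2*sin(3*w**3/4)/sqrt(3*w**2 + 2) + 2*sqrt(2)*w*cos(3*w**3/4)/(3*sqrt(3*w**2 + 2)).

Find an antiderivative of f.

Recognize the product-rule pattern: f = u'v + uv' with u = 4*sqrt(3*w**2/2 + 1)/9, v = cos(3*w**3/4), so integration by parts undoes it.
Check: d/dw[4*sqrt(3*w**2/2 + 1)*cos(3*w**3/4)/9] = sqrt(2)*(-9*w**4*sin(3*w**3/4) - 6*w**2*sin(3*w**3/4) + 4*w*cos(3*w**3/4))/(6*sqrt(3*w**2 + 2)), which equals f(w).

An antiderivative is F(w) = 4*sqrt(3*w**2/2 + 1)*cos(3*w**3/4)/9.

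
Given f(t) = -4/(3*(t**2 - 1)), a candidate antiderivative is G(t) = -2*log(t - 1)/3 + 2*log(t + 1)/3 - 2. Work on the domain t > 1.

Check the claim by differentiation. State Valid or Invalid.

Valid - the claim checks out under differentiation.

d/dt[G] = -4/(3*t**2 - 3)
This equals f(t) exactly, so the claim holds.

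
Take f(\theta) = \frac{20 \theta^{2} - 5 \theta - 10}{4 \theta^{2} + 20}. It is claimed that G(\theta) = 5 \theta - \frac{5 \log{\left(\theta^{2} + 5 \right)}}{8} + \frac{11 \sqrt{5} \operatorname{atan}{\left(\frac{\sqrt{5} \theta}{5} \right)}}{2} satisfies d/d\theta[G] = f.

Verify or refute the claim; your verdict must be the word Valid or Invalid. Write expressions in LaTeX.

d/d\theta[G] = \frac{20 \theta^{2} - 5 \theta + 210}{4 \theta^{2} + 20}
d/d\theta[G] - f(\theta) = \frac{55}{\theta^{2} + 5} != 0.

Invalid: d/d\theta[G] - f = \frac{55}{\theta^{2} + 5}, which is not 0.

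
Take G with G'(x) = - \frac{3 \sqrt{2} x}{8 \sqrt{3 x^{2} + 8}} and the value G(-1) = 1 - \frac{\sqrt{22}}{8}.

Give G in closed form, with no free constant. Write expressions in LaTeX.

The substitution u = \frac{3 x^{2}}{2} + 4 works: G'(x) is exactly (dG/du)*(du/dx) for that inner function.
A general antiderivative is - \frac{\sqrt{\frac{3 x^{2}}{2} + 4}}{4} + C.
The condition gives C = 1 - \frac{\sqrt{22}}{8} - (- \frac{\sqrt{22}}{8}) = 1.
So G(x) = 1 - \frac{\sqrt{\frac{3 x^{2}}{2} + 4}}{4}.
Check: d/dx[1 - \frac{\sqrt{\frac{3 x^{2}}{2} + 4}}{4}] = - \frac{3 \sqrt{2} x}{8 \sqrt{3 x^{2} + 8}} = G'(x).

G(x) = 1 - \frac{\sqrt{\frac{3 x^{2}}{2} + 4}}{4}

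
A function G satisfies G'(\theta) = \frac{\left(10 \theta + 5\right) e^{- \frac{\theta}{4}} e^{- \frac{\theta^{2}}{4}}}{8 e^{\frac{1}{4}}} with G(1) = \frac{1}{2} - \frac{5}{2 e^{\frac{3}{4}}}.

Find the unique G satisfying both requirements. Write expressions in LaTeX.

G(\theta) = \frac{1}{2} - \frac{5 e^{- \frac{\theta^{2}}{4} - \frac{\theta}{4} - \frac{1}{4}}}{2}

G'(\theta) matches the chain-rule pattern g'(h)*h' with inner function h(\theta) = - \frac{\theta^{2}}{4} - \frac{\theta}{4} - \frac{1}{4}; substituting u = h(\theta) collapses the integral.
A general antiderivative is - \frac{5 e^{- \frac{\theta^{2}}{4} - \frac{\theta}{4} - \frac{1}{4}}}{2} + C.
The condition gives C = \frac{1}{2} - \frac{5}{2 e^{\frac{3}{4}}} - (- \frac{5}{2 e^{\frac{3}{4}}}) = \frac{1}{2}.
So G(\theta) = \frac{1}{2} - \frac{5 e^{- \frac{\theta^{2}}{4} - \frac{\theta}{4} - \frac{1}{4}}}{2}.
Check: d/d\theta[\frac{1}{2} - \frac{5 e^{- \frac{\theta^{2}}{4} - \frac{\theta}{4} - \frac{1}{4}}}{2}] = \frac{\left(10 \theta + 5\right) e^{- \frac{\theta}{4}} e^{- \frac{\theta^{2}}{4}}}{8 e^{\frac{1}{4}}} = G'(\theta).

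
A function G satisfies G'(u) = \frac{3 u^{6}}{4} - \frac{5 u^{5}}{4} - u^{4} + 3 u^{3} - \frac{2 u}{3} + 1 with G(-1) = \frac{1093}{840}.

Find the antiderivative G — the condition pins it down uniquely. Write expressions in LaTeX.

Integrate term by term and add the pieces.
A general antiderivative is \frac{3 u^{7}}{28} - \frac{5 u^{6}}{24} - \frac{u^{5}}{5} + \frac{3 u^{4}}{4} - \frac{u^{2}}{3} + u + C.
The condition gives C = \frac{1093}{840} - (- \frac{587}{840}) = 2.
So G(u) = \frac{3 u^{7}}{28} - \frac{5 u^{6}}{24} - \frac{u^{5}}{5} + \frac{3 u^{4}}{4} - \frac{u^{2}}{3} + u + 2.
Check: d/du[\frac{3 u^{7}}{28} - \frac{5 u^{6}}{24} - \frac{u^{5}}{5} + \frac{3 u^{4}}{4} - \frac{u^{2}}{3} + u + 2] = \frac{3 u^{6}}{4} - \frac{5 u^{5}}{4} - u^{4} + 3 u^{3} - \frac{2 u}{3} + 1 = G'(u).

G(u) = \frac{3 u^{7}}{28} - \frac{5 u^{6}}{24} - \frac{u^{5}}{5} + \frac{3 u^{4}}{4} - \frac{u^{2}}{3} + u + 2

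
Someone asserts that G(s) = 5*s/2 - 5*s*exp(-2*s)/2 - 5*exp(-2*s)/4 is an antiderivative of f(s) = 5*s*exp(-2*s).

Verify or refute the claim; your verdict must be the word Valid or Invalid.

Invalid: d/ds[G] - f = 5/2, which is not 0.

d/ds[G] = (10*s + 5*exp(2*s))*exp(-2*s)/2
d/ds[G] - f(s) = 5/2 != 0.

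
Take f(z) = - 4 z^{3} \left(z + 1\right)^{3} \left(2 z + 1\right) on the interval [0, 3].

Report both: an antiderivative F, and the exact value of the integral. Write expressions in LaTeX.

The substitution u = - z^{2} - z works: f is exactly (dF/du)*(du/dz) for that inner function.
F(z) = - \left(- z^{2} - z\right)^{4} is an antiderivative of f.
Check: d/dz[- \left(- z^{2} - z\right)^{4}] = - 8 z^{7} - 28 z^{6} - 36 z^{5} - 20 z^{4} - 4 z^{3}, which equals f(z).
F(3) = -20736; F(0) = 0.
Integral = F(3) - F(0) = -20736.

Antiderivative: F(z) = - \left(- z^{2} - z\right)^{4}; value = -20736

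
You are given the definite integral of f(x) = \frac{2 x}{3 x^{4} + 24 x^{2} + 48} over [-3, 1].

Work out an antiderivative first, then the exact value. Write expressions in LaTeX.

The substitution u = 6 x^{2} + 24 works: f is exactly (dF/du)*(du/dx) for that inner function.
F(x) = - \frac{1}{3 \left(x^{2} + 4\right)} is an antiderivative of f.
Check: d/dx[- \frac{1}{3 \left(x^{2} + 4\right)}] = \frac{2 x}{3 x^{4} + 24 x^{2} + 48} = f(x).
F(1) = - \frac{1}{15}; F(-3) = - \frac{1}{39}.
Integral = F(1) - F(-3) = - \frac{8}{195}.

Antiderivative: F(x) = - \frac{1}{3 \left(x^{2} + 4\right)}; value = - \frac{8}{195}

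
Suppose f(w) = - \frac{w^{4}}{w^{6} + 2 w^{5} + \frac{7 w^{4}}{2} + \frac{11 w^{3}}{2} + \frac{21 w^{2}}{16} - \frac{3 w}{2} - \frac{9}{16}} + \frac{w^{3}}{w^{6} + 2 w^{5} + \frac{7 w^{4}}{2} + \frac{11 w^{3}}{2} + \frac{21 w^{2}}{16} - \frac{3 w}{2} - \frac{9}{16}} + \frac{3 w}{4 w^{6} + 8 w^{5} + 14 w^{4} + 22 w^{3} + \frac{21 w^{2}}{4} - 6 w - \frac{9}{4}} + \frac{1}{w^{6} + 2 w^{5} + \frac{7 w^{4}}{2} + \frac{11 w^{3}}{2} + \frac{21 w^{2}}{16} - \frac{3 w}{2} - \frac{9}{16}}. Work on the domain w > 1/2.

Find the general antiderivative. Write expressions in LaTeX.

Factor the denominator (\left(2 w - 1\right) \left(2 w + 1\right)^{2} \left(2 w + 3\right) \left(w^{2} + 3\right)) and decompose: f = - \frac{4 \left(337 w + 72\right)}{3549 \left(w^{2} + 3\right)} + \frac{137}{84 \left(2 w + 3\right)} - \frac{222}{169 \left(2 w + 1\right)} - \frac{7}{13 \left(2 w + 1\right)^{2}} + \frac{23}{52 \left(2 w - 1\right)}; each piece integrates to a log, atan, or power term.
Check: d/dw[\frac{6279 \left(2 w + 1\right) \log{\left(w - \frac{1}{2} \right)} - 18648 \left(2 w + 1\right) \log{\left(w + \frac{1}{2} \right)} + 23153 \left(2 w + 1\right) \log{\left(w + \frac{3}{2} \right)} - 5392 \left(2 w + 1\right) \log{\left(w^{2} + 3 \right)} - 768 \sqrt{3} \left(2 w + 1\right) \operatorname{atan}{\left(\frac{\sqrt{3} w}{3} \right)} + 7644}{28392 \left(2 w + 1\right)}] = \frac{- 16 w^{4} + 16 w^{3} + 12 w + 16}{16 w^{6} + 32 w^{5} + 56 w^{4} + 88 w^{3} + 21 w^{2} - 24 w - 9}, which equals f(w).

F(w) = \frac{6279 \left(2 w + 1\right) \log{\left(w - \frac{1}{2} \right)} - 18648 \left(2 w + 1\right) \log{\left(w + \frac{1}{2} \right)} + 23153 \left(2 w + 1\right) \log{\left(w + \frac{3}{2} \right)} - 5392 \left(2 w + 1\right) \log{\left(w^{2} + 3 \right)} - 768 \sqrt{3} \left(2 w + 1\right) \operatorname{atan}{\left(\frac{\sqrt{3} w}{3} \right)} + 7644}{28392 \left(2 w + 1\right)} + C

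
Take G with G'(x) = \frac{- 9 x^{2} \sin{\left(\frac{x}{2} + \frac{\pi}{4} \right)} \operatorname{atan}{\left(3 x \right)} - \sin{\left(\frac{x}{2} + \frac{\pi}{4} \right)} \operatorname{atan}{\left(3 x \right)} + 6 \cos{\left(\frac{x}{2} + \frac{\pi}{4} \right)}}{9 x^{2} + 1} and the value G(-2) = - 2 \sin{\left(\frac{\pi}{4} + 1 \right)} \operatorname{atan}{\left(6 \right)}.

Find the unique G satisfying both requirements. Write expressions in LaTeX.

Recognize the product-rule pattern: G'(x) = u'v + uv' with u = 2 \operatorname{atan}{\left(3 x \right)}, v = \cos{\left(\frac{x}{2} + \frac{\pi}{4} \right)}, so integration by parts undoes it.
A general antiderivative is 2 \cos{\left(\frac{x}{2} + \frac{\pi}{4} \right)} \operatorname{atan}{\left(3 x \right)} + C.
The condition gives C = - 2 \sin{\left(\frac{\pi}{4} + 1 \right)} \operatorname{atan}{\left(6 \right)} - (- 2 \sin{\left(\frac{\pi}{4} + 1 \right)} \operatorname{atan}{\left(6 \right)}) = 0.
So G(x) = 2 \cos{\left(\frac{x}{2} + \frac{\pi}{4} \right)} \operatorname{atan}{\left(3 x \right)}.
Check: d/dx[2 \cos{\left(\frac{x}{2} + \frac{\pi}{4} \right)} \operatorname{atan}{\left(3 x \right)}] = \frac{- 9 x^{2} \sin{\left(\frac{x}{2} + \frac{\pi}{4} \right)} \operatorname{atan}{\left(3 x \right)} - \sin{\left(\frac{x}{2} + \frac{\pi}{4} \right)} \operatorname{atan}{\left(3 x \right)} + 6 \cos{\left(\frac{x}{2} + \frac{\pi}{4} \right)}}{9 x^{2} + 1} = G'(x).

G(x) = 2 \cos{\left(\frac{x}{2} + \frac{\pi}{4} \right)} \operatorname{atan}{\left(3 x \right)}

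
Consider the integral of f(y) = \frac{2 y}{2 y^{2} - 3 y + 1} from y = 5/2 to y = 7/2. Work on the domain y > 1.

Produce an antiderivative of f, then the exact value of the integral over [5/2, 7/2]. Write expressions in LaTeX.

Antiderivative: F(y) = 2 \log{\left(y - 1 \right)} - \log{\left(y - \frac{1}{2} \right)}; value = - \log{\left(3 \right)} - 2 \log{\left(\frac{3}{2} \right)} + \log{\left(2 \right)} + 2 \log{\left(\frac{5}{2} \right)}

The denominator factors as \left(y - 1\right) \left(2 y - 1\right); partial fractions split f into directly integrable pieces: - \frac{2}{2 y - 1} + \frac{2}{y - 1}.
F(y) = 2 \log{\left(y - 1 \right)} - \log{\left(y - \frac{1}{2} \right)} is an antiderivative of f.
Check: d/dy[2 \log{\left(y - 1 \right)} - \log{\left(y - \frac{1}{2} \right)}] = \frac{2 y}{2 y^{2} - 3 y + 1} = f(y).
F(7/2) = - \log{\left(3 \right)} + 2 \log{\left(\frac{5}{2} \right)}; F(5/2) = - \log{\left(2 \right)} + 2 \log{\left(\frac{3}{2} \right)}.
Integral = F(7/2) - F(5/2) = - \log{\left(3 \right)} - 2 \log{\left(\frac{3}{2} \right)} + \log{\left(2 \right)} + 2 \log{\left(\frac{5}{2} \right)}.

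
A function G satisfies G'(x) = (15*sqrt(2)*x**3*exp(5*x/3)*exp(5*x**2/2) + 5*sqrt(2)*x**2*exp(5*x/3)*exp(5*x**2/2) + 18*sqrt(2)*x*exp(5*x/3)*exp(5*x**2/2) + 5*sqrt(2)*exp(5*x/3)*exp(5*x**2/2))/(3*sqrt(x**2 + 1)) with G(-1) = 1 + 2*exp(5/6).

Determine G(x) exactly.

G(x) = sqrt(2)*sqrt(x**2 + 1)*exp(5*x/3)*exp(5*x**2/2) + 1

Recognize the product-rule pattern: G'(x) = u'v + uv' with u = sqrt(2*x**2 + 2), v = exp(5*x**2/2 + 5*x/3), so integration by parts undoes it.
A general antiderivative is sqrt(2*x**2 + 2)*exp(5*x**2/2 + 5*x/3) + C.
The condition gives C = 1 + 2*exp(5/6) - (2*exp(5/6)) = 1.
So G(x) = sqrt(2)*sqrt(x**2 + 1)*exp(5*x/3)*exp(5*x**2/2) + 1.
Check: d/dx[sqrt(2)*sqrt(x**2 + 1)*exp(5*x/3)*exp(5*x**2/2) + 1] = (15*sqrt(2)*x**3*exp(5*x/3)*exp(5*x**2/2) + 5*sqrt(2)*x**2*exp(5*x/3)*exp(5*x**2/2) + 18*sqrt(2)*x*exp(5*x/3)*exp(5*x**2/2) + 5*sqrt(2)*exp(5*x/3)*exp(5*x**2/2))/(3*sqrt(x**2 + 1)) = G'(x).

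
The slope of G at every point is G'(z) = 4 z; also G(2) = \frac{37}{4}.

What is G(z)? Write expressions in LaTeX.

G(z) = 2 z^{2} + \frac{5}{4}

For G(z) to be correct, d/dz[G] must agree with the stated G'(z) identically.
A general antiderivative is 2 z^{2} + \frac{3}{4} + C.
The condition gives C = \frac{37}{4} - (\frac{35}{4}) = \frac{1}{2}.
So G(z) = 2 z^{2} + \frac{5}{4}.
Check: d/dz[2 z^{2} + \frac{5}{4}] = 4 z = G'(z).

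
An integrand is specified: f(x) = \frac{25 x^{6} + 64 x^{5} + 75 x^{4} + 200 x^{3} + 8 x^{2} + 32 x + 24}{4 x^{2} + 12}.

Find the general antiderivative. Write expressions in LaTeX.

A first test for any F(x): its x-derivative must equal f(x) identically.
Check: d/dx[\frac{5 x^{5}}{4} + 4 x^{4} + x^{2} + 2 x + \log{\left(x^{2} + 3 \right)}] = \frac{25 x^{6} + 64 x^{5} + 75 x^{4} + 200 x^{3} + 8 x^{2} + 32 x + 24}{4 x^{2} + 12} = f(x).

F(x) = \frac{5 x^{5}}{4} + 4 x^{4} + x^{2} + 2 x + \log{\left(x^{2} + 3 \right)} + C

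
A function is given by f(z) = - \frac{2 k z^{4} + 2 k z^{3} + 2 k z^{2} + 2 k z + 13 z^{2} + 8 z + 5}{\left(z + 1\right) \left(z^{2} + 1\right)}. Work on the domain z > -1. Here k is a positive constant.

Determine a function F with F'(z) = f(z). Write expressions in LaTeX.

An antiderivative is F(z) = - k z^{2} - 5 \log{\left(3 z + 3 \right)} - 4 \log{\left(2 z^{2} + 2 \right)}.

Since d/dz undoes antidifferentiation here, F'(z) = f(z) is required of F(z).
Check: d/dz[- k z^{2} - 5 \log{\left(3 z + 3 \right)} - 4 \log{\left(2 z^{2} + 2 \right)}] = \frac{- 2 k z^{4} - 2 k z^{3} - 2 k z^{2} - 2 k z - 13 z^{2} - 8 z - 5}{z^{3} + z^{2} + z + 1}, which equals f(z).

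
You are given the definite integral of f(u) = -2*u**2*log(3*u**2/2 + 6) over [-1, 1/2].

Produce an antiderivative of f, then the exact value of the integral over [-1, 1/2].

Antiderivative: F(u) = -2*u**3*log(3*u**2/2 + 6)/3 + 4*u**3/9 - 16*u/3 + 32*atan(u/2)/3; value = -15/2 - 2*log(15/2)/3 - log(51/8)/12 + 32*atan(1/4)/3 + 32*atan(1/2)/3

Recover f(u) by differentiating a candidate F(u); any mismatch rules it out.
F(u) = -2*u**3*log(3*u**2/2 + 6)/3 + 4*u**3/9 - 16*u/3 + 32*atan(u/2)/3 is an antiderivative of f.
Check: d/du[-2*u**3*log(3*u**2/2 + 6)/3 + 4*u**3/9 - 16*u/3 + 32*atan(u/2)/3] = -2*u**2*log(u**2/2 + 2) - 2*u**2*log(3), which equals f(u).
F(1/2) = -47/18 - log(51/8)/12 + 32*atan(1/4)/3; F(-1) = -32*atan(1/2)/3 + 2*log(15/2)/3 + 44/9.
Integral = F(1/2) - F(-1) = -15/2 - 2*log(15/2)/3 - log(51/8)/12 + 32*atan(1/4)/3 + 32*atan(1/2)/3.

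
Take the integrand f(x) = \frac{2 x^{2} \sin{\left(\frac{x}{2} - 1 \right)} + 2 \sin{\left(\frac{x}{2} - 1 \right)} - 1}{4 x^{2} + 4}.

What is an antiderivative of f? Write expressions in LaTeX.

An antiderivative is F(x) = - \frac{4 \cos{\left(\frac{x}{2} - 1 \right)} + \operatorname{atan}{\left(x \right)}}{4}.

Check any antiderivative F(x) by computing F'(x) and comparing it with f(x).
Check: d/dx[- \frac{4 \cos{\left(\frac{x}{2} - 1 \right)} + \operatorname{atan}{\left(x \right)}}{4}] = \frac{2 x^{2} \sin{\left(\frac{x}{2} - 1 \right)} + 2 \sin{\left(\frac{x}{2} - 1 \right)} - 1}{4 x^{2} + 4} = f(x).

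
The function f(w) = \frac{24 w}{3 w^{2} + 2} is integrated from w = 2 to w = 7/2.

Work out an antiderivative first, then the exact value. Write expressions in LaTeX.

f matches the chain-rule pattern g'(h)*h' with inner function h(w) = \frac{3 w^{2}}{2} + 1; substituting u = h(w) collapses the integral.
F(w) = 4 \log{\left(\frac{3 w^{2}}{2} + 1 \right)} is an antiderivative of f.
Check: d/dw[4 \log{\left(\frac{3 w^{2}}{2} + 1 \right)}] = \frac{24 w}{3 w^{2} + 2} = f(w).
F(7/2) = 4 \log{\left(\frac{155}{8} \right)}; F(2) = 4 \log{\left(7 \right)}.
Integral = F(7/2) - F(2) = - 4 \log{\left(7 \right)} + 4 \log{\left(\frac{155}{8} \right)}.

Antiderivative: F(w) = 4 \log{\left(\frac{3 w^{2}}{2} + 1 \right)}; value = - 4 \log{\left(7 \right)} + 4 \log{\left(\frac{155}{8} \right)}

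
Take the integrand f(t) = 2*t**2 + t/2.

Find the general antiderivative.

Integrate term by term and add the pieces.
Check: d/dt[2*t**3/3 + t**2/4] = 2*t**2 + t/2 = f(t).

F(t) = 2*t**3/3 + t**2/4 + C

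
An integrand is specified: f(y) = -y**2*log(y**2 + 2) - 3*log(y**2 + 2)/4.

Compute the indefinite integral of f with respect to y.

Integrate term by term and add the pieces.
Check: d/dy[2*y**3/9 + y/6 + (-y**3/3 - 3*y/4)*log(y**2 + 2) - sqrt(2)*atan(sqrt(2)*y/2)/6] = -y**2*log(y**2 + 2) - 3*log(y**2 + 2)/4 = f(y).

F(y) = 2*y**3/9 + y/6 + (-y**3/3 - 3*y/4)*log(y**2 + 2) - sqrt(2)*atan(sqrt(2)*y/2)/6 + C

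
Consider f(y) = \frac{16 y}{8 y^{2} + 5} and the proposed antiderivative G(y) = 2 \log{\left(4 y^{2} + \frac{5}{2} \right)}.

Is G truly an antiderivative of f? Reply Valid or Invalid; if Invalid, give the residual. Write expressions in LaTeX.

Invalid: d/dy[G] - f = \frac{16 y}{8 y^{2} + 5}, which is not 0.

d/dy[G] = \frac{32 y}{8 y^{2} + 5}
d/dy[G] - f(y) = \frac{16 y}{8 y^{2} + 5} != 0.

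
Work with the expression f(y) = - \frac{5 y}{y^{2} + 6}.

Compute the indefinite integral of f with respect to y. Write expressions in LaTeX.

f matches the chain-rule pattern g'(h)*h' with inner function h(y) = y^{2} + 6; substituting u = h(y) collapses the integral.
Check: d/dy[- \frac{5 \log{\left(y^{2} + 6 \right)}}{2}] = - \frac{5 y}{y^{2} + 6} = f(y).

F(y) = - \frac{5 \log{\left(y^{2} + 6 \right)}}{2} + C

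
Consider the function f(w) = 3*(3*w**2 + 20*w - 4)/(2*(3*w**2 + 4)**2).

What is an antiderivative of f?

An antiderivative is F(w) = -(3*w + 10)/(2*(3*w**2 + 4)).

Recognize the product-rule pattern: f = u'v + uv' with u = 1/(3*w**2/2 + 2), v = -3*w/4 - 5/2, so integration by parts undoes it.
Check: d/dw[-(3*w + 10)/(2*(3*w**2 + 4))] = (9*w**2 + 60*w - 12)/(18*w**4 + 48*w**2 + 32), which equals f(w).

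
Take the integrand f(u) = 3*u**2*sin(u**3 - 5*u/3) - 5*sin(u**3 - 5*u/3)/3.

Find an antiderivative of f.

f matches the chain-rule pattern g'(h)*h' with inner function h(u) = u**3 - 5*u/3; substituting w = h(u) collapses the integral.
Check: d/du[-cos(u**3 - 5*u/3)] = 3*u**2*sin(u**3 - 5*u/3) - 5*sin(u**3 - 5*u/3)/3 = f(u).

An antiderivative is F(u) = -cos(u**3 - 5*u/3).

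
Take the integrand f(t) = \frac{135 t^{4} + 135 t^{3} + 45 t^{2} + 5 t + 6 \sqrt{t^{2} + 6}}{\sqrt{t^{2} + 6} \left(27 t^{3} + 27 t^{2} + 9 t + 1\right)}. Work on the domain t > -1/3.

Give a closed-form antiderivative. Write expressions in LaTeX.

An antiderivative is F(t) = \frac{5 \left(3 t + 1\right)^{2} \sqrt{t^{2} + 6} - 1}{\left(3 t + 1\right)^{2}}.

A first test for any F(t): its t-derivative must equal f(t) identically.
Check: d/dt[\frac{5 \left(3 t + 1\right)^{2} \sqrt{t^{2} + 6} - 1}{\left(3 t + 1\right)^{2}}] = \frac{135 t^{4} + 135 t^{3} + 45 t^{2} + 5 t + 6 \sqrt{t^{2} + 6}}{27 t^{3} \sqrt{t^{2} + 6} + 27 t^{2} \sqrt{t^{2} + 6} + 9 t \sqrt{t^{2} + 6} + \sqrt{t^{2} + 6}}, which equals f(t).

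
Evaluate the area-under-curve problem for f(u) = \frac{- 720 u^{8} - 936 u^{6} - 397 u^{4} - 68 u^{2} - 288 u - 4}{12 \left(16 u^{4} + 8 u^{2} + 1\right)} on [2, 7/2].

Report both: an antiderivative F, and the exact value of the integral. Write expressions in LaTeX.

A candidate is checked by its d/du: the result must match f(u).
F(u) = \frac{- 36 u^{7} - 57 u^{5} - 28 u^{3} - 96 u^{2} - 4 u + 12}{48 u^{2} + 12} is an antiderivative of f.
Check: d/du[\frac{- 36 u^{7} - 57 u^{5} - 28 u^{3} - 96 u^{2} - 4 u + 12}{48 u^{2} + 12}] = \frac{- 720 u^{8} - 936 u^{6} - 397 u^{4} - 68 u^{2} - 288 u - 4}{192 u^{4} + 96 u^{2} + 12}, which equals f(u).
F(7/2) = - \frac{4222999}{9600}; F(2) = - \frac{1759}{51}.
Integral = F(7/2) - F(2) = - \frac{22054061}{54400}.

Antiderivative: F(u) = \frac{- 36 u^{7} - 57 u^{5} - 28 u^{3} - 96 u^{2} - 4 u + 12}{48 u^{2} + 12}; value = - \frac{22054061}{54400}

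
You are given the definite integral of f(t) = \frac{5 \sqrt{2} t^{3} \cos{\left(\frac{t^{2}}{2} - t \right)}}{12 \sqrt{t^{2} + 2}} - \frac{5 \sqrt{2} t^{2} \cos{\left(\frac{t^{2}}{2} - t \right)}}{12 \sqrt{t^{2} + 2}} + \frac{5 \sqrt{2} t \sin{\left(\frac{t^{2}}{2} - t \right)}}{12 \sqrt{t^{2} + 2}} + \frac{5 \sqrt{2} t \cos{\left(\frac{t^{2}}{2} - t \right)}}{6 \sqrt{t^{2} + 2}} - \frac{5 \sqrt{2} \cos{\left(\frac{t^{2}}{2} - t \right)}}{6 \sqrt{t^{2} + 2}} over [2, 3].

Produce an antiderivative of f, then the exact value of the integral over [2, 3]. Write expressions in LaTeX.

f has the shape u'v + uv' for u = \frac{5 \sqrt{2 t^{2} + 4}}{12} and v = \sin{\left(\frac{t^{2}}{2} - t \right)} — it is the derivative of the product u*v.
F(t) = \frac{5 \sqrt{2} \sqrt{t^{2} + 2} \sin{\left(\frac{t^{2}}{2} - t \right)}}{12} is an antiderivative of f.
Check: d/dt[\frac{5 \sqrt{2} \sqrt{t^{2} + 2} \sin{\left(\frac{t^{2}}{2} - t \right)}}{12}] = \frac{5 \sqrt{2} t^{3} \cos{\left(\frac{t^{2}}{2} - t \right)} - 5 \sqrt{2} t^{2} \cos{\left(\frac{t^{2}}{2} - t \right)} + 5 \sqrt{2} t \sin{\left(\frac{t^{2}}{2} - t \right)} + 10 \sqrt{2} t \cos{\left(\frac{t^{2}}{2} - t \right)} - 10 \sqrt{2} \cos{\left(\frac{t^{2}}{2} - t \right)}}{12 \sqrt{t^{2} + 2}}, which equals f(t).
F(3) = \frac{5 \sqrt{22} \sin{\left(\frac{3}{2} \right)}}{12}; F(2) = 0.
Integral = F(3) - F(2) = \frac{5 \sqrt{22} \sin{\left(\frac{3}{2} \right)}}{12}.

Antiderivative: F(t) = \frac{5 \sqrt{2} \sqrt{t^{2} + 2} \sin{\left(\frac{t^{2}}{2} - t \right)}}{12}; value = \frac{5 \sqrt{22} \sin{\left(\frac{3}{2} \right)}}{12}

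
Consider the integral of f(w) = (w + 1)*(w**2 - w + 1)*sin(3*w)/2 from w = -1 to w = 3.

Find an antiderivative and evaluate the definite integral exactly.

Since d/dw undoes antidifferentiation here, F'(w) = f(w) is required of F(w).
F(w) = -(9*w**3*cos(3*w) - 9*w**2*sin(3*w) - 6*w*cos(3*w) + 2*sin(3*w) + 9*cos(3*w))/54 is an antiderivative of f.
Check: d/dw[-(9*w**3*cos(3*w) - 9*w**2*sin(3*w) - 6*w*cos(3*w) + 2*sin(3*w) + 9*cos(3*w))/54] = w**3*sin(3*w)/2 + sin(3*w)/2, which equals f(w).
F(3) = 79*sin(9)/54 - 13*cos(9)/3; F(-1) = -7*sin(3)/54 - cos(3)/9.
Integral = F(3) - F(-1) = cos(3)/9 + 7*sin(3)/54 + 79*sin(9)/54 - 13*cos(9)/3.

Antiderivative: F(w) = -(9*w**3*cos(3*w) - 9*w**2*sin(3*w) - 6*w*cos(3*w) + 2*sin(3*w) + 9*cos(3*w))/54; value = cos(3)/9 + 7*sin(3)/54 + 79*sin(9)/54 - 13*cos(9)/3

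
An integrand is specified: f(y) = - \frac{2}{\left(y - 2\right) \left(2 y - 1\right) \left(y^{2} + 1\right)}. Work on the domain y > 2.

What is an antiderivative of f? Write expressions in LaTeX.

An antiderivative is F(y) = - \frac{2 \log{\left(y - 2 \right)}}{15} + \frac{8 \log{\left(y - \frac{1}{2} \right)}}{15} - \frac{\log{\left(y^{2} + 1 \right)}}{5}.

Factor the denominator (\left(y - 2\right) \left(2 y - 1\right) \left(y^{2} + 1\right)) and decompose: f = - \frac{2 y}{5 \left(y^{2} + 1\right)} + \frac{16}{15 \left(2 y - 1\right)} - \frac{2}{15 \left(y - 2\right)}; each piece integrates to a log, atan, or power term.
Check: d/dy[- \frac{2 \log{\left(y - 2 \right)}}{15} + \frac{8 \log{\left(y - \frac{1}{2} \right)}}{15} - \frac{\log{\left(y^{2} + 1 \right)}}{5}] = - \frac{2}{2 y^{4} - 5 y^{3} + 4 y^{2} - 5 y + 2}, which equals f(y).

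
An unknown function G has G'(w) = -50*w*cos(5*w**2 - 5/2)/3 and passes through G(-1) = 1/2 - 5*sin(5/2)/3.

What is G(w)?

The substitution u = 5*w**2 - 5/2 works: G'(w) is exactly (dG/du)*(du/dw) for that inner function.
A general antiderivative is -5*sin(5*w**2 - 5/2)/3 + C.
The condition gives C = 1/2 - 5*sin(5/2)/3 - (-5*sin(5/2)/3) = 1/2.
So G(w) = (3 - 10*sin(5*w**2 - 5/2))/6.
Check: d/dw[(3 - 10*sin(5*w**2 - 5/2))/6] = -50*w*cos(5*w**2 - 5/2)/3 = G'(w).

G(w) = (3 - 10*sin(5*w**2 - 5/2))/6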